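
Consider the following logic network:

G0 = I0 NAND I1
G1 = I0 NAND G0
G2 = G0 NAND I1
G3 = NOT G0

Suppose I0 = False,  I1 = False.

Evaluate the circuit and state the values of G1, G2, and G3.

G0 = I0 NAND I1 = False NAND False = True
G1 = I0 NAND G0 = False NAND True = True
G2 = G0 NAND I1 = True NAND False = True
G3 = NOT G0 = NOT True = False

G1 = True  G2 = True  G3 = False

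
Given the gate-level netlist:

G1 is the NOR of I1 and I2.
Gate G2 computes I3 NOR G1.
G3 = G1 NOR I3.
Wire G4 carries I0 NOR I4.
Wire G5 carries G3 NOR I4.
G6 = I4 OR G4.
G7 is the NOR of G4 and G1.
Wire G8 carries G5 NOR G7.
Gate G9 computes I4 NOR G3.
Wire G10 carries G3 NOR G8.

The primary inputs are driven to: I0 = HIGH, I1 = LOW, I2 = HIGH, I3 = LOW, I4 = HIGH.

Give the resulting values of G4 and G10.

G4 = LOW, G10 = LOW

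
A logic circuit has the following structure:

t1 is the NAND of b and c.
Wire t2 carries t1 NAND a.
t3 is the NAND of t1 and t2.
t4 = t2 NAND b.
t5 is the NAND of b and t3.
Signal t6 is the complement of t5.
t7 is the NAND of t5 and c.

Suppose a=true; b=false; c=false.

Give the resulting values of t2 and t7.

t2 = false, t7 = true

t1 = b NAND c = false NAND false = true
t2 = t1 NAND a = true NAND true = false
t3 = t1 NAND t2 = true NAND false = true
t5 = b NAND t3 = false NAND true = true
t7 = t5 NAND c = true NAND false = true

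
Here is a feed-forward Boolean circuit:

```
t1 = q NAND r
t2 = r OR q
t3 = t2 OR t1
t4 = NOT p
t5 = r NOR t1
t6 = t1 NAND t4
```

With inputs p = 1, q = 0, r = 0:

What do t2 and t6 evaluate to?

t2 = 0, t6 = 1

t1 = q NAND r = 0 NAND 0 = 1
t2 = r OR q = 0 OR 0 = 0
t4 = NOT p = NOT 1 = 0
t6 = t1 NAND t4 = 1 NAND 0 = 1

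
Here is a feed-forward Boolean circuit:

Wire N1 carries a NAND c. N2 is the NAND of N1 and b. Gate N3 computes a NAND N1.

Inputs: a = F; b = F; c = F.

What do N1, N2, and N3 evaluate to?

N1 = T, N2 = T, N3 = T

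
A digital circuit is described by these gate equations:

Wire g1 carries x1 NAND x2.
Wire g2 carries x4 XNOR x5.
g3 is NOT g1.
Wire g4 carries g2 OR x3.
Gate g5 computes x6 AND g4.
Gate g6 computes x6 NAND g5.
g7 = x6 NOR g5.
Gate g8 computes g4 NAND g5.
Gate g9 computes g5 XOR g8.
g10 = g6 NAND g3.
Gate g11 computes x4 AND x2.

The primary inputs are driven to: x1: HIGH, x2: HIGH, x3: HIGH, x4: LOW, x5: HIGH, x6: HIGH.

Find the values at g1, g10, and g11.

g1 = LOW, g10 = HIGH, g11 = LOW

g1 = x1 NAND x2 = HIGH NAND HIGH = LOW
g2 = x4 XNOR x5 = LOW XNOR HIGH = LOW
g3 = NOT g1 = NOT LOW = HIGH
g4 = g2 OR x3 = LOW OR HIGH = HIGH
g5 = x6 AND g4 = HIGH AND HIGH = HIGH
g6 = x6 NAND g5 = HIGH NAND HIGH = LOW
g10 = g6 NAND g3 = LOW NAND HIGH = HIGH
g11 = x4 AND x2 = LOW AND HIGH = LOW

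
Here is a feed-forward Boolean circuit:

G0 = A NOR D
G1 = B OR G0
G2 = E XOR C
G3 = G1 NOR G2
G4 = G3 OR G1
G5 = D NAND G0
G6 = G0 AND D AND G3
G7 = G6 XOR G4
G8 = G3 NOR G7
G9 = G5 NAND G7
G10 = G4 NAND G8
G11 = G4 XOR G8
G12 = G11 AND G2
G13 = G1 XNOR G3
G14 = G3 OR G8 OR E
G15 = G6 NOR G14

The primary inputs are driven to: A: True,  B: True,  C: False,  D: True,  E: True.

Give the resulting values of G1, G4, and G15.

G1 = True; G4 = True; G15 = False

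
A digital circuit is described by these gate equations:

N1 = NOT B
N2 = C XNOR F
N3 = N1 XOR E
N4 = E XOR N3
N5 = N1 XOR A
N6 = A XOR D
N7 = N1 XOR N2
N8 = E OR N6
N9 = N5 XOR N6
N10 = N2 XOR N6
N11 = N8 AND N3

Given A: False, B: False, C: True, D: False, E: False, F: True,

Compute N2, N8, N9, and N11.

N1 = NOT B = NOT False = True
N2 = C XNOR F = True XNOR True = True
N3 = N1 XOR E = True XOR False = True
N5 = N1 XOR A = True XOR False = True
N6 = A XOR D = False XOR False = False
N8 = E OR N6 = False OR False = False
N9 = N5 XOR N6 = True XOR False = True
N11 = N8 AND N3 = False AND True = False

N2 = True; N8 = False; N9 = True; N11 = False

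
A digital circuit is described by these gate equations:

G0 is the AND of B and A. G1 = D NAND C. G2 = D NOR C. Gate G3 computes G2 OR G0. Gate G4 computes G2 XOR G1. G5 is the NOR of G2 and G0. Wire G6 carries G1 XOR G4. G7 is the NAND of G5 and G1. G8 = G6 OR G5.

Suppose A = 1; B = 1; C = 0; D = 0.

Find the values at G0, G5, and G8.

G0 = 1, G5 = 0, G8 = 1

G0 = B AND A = 1 AND 1 = 1
G1 = D NAND C = 0 NAND 0 = 1
G2 = D NOR C = 0 NOR 0 = 1
G4 = G2 XOR G1 = 1 XOR 1 = 0
G5 = G2 NOR G0 = 1 NOR 1 = 0
G6 = G1 XOR G4 = 1 XOR 0 = 1
G8 = G6 OR G5 = 1 OR 0 = 1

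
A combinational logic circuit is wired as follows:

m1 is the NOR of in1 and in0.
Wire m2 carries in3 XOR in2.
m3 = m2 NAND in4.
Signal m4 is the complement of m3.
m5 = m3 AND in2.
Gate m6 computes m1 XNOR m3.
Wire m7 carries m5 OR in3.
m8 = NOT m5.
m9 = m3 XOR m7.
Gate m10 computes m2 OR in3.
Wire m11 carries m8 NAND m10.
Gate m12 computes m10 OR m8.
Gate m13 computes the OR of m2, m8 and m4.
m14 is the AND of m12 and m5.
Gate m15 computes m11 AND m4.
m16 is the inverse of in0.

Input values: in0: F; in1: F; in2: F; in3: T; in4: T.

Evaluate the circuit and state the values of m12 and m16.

m12 = T, m16 = T

m2 = in3 XOR in2 = T XOR F = T
m3 = m2 NAND in4 = T NAND T = F
m5 = m3 AND in2 = F AND F = F
m8 = NOT m5 = NOT F = T
m10 = m2 OR in3 = T OR T = T
m12 = m10 OR m8 = T OR T = T
m16 = NOT in0 = NOT F = T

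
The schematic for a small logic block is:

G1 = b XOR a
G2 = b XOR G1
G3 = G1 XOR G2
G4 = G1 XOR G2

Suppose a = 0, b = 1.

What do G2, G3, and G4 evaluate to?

G1 = b XOR a = 1 XOR 0 = 1
G2 = b XOR G1 = 1 XOR 1 = 0
G3 = G1 XOR G2 = 1 XOR 0 = 1
G4 = G1 XOR G2 = 1 XOR 0 = 1

G2 = 0, G3 = 1, G4 = 1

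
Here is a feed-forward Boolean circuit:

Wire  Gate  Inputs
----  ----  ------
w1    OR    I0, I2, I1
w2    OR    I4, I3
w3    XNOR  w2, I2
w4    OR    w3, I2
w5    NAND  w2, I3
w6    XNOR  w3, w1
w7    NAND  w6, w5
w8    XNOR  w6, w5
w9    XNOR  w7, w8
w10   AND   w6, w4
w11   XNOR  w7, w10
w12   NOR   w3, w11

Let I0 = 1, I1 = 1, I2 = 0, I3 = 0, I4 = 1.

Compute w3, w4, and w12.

w3 = 0  w4 = 0  w12 = 1

w1 = I0 OR I2 OR I1 = 1 OR 0 OR 1 = 1
w2 = I4 OR I3 = 1 OR 0 = 1
w3 = w2 XNOR I2 = 1 XNOR 0 = 0
w4 = w3 OR I2 = 0 OR 0 = 0
w5 = w2 NAND I3 = 1 NAND 0 = 1
w6 = w3 XNOR w1 = 0 XNOR 1 = 0
w7 = w6 NAND w5 = 0 NAND 1 = 1
w10 = w6 AND w4 = 0 AND 0 = 0
w11 = w7 XNOR w10 = 1 XNOR 0 = 0
w12 = w3 NOR w11 = 0 NOR 0 = 1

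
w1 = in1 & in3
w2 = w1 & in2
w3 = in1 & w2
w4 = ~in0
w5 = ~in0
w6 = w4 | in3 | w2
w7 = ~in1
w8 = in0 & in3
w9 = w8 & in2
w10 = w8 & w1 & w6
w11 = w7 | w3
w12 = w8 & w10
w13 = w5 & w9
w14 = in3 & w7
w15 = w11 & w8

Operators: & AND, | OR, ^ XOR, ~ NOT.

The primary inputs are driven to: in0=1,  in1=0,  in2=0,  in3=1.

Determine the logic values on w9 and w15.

w1 = in1 AND in3 = 0 AND 1 = 0
w2 = w1 AND in2 = 0 AND 0 = 0
w3 = in1 AND w2 = 0 AND 0 = 0
w7 = NOT in1 = NOT 0 = 1
w8 = in0 AND in3 = 1 AND 1 = 1
w9 = w8 AND in2 = 1 AND 0 = 0
w11 = w7 OR w3 = 1 OR 0 = 1
w15 = w11 AND w8 = 1 AND 1 = 1

w9 = 0; w15 = 1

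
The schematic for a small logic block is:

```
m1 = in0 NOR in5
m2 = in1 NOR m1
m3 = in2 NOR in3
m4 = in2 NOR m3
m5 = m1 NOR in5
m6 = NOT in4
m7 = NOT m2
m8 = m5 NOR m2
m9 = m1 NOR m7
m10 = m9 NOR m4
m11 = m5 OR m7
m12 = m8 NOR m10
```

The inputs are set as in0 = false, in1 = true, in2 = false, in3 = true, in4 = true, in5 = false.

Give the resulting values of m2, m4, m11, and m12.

m2 = false  m4 = true  m11 = true  m12 = false

m1 = in0 NOR in5 = false NOR false = true
m2 = in1 NOR m1 = true NOR true = false
m3 = in2 NOR in3 = false NOR true = false
m4 = in2 NOR m3 = false NOR false = true
m5 = m1 NOR in5 = true NOR false = false
m7 = NOT m2 = NOT false = true
m8 = m5 NOR m2 = false NOR false = true
m9 = m1 NOR m7 = true NOR true = false
m10 = m9 NOR m4 = false NOR true = false
m11 = m5 OR m7 = false OR true = true
m12 = m8 NOR m10 = true NOR false = false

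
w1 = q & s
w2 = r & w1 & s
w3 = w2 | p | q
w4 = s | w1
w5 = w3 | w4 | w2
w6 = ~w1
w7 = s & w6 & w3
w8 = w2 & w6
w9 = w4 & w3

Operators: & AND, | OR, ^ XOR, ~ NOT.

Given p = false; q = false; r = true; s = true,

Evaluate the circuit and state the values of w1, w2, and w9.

w1 = false  w2 = false  w9 = false

w1 = q AND s = false AND true = false
w2 = r AND w1 AND s = true AND false AND true = false
w3 = w2 OR p OR q = false OR false OR false = false
w4 = s OR w1 = true OR false = true
w9 = w4 AND w3 = true AND false = false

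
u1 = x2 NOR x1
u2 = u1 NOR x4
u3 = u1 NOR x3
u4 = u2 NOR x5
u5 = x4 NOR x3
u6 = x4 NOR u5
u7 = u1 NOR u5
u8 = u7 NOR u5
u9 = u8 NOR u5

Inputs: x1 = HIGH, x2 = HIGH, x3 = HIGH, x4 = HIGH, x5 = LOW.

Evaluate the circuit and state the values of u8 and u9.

u1 = x2 NOR x1 = HIGH NOR HIGH = LOW
u5 = x4 NOR x3 = HIGH NOR HIGH = LOW
u7 = u1 NOR u5 = LOW NOR LOW = HIGH
u8 = u7 NOR u5 = HIGH NOR LOW = LOW
u9 = u8 NOR u5 = LOW NOR LOW = HIGH

u8 = LOW  u9 = HIGH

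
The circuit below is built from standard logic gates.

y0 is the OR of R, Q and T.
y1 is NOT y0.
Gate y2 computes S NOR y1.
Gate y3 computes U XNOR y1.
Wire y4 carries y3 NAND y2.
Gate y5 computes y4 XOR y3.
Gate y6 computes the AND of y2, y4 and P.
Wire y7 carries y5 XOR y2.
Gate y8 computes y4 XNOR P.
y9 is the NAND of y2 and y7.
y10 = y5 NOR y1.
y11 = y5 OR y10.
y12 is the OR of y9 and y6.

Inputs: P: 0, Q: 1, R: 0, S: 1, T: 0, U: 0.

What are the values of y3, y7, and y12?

y3 = 1, y7 = 0, y12 = 1

y0 = R OR Q OR T = 0 OR 1 OR 0 = 1
y1 = NOT y0 = NOT 1 = 0
y2 = S NOR y1 = 1 NOR 0 = 0
y3 = U XNOR y1 = 0 XNOR 0 = 1
y4 = y3 NAND y2 = 1 NAND 0 = 1
y5 = y4 XOR y3 = 1 XOR 1 = 0
y6 = y2 AND y4 AND P = 0 AND 1 AND 0 = 0
y7 = y5 XOR y2 = 0 XOR 0 = 0
y9 = y2 NAND y7 = 0 NAND 0 = 1
y12 = y9 OR y6 = 1 OR 0 = 1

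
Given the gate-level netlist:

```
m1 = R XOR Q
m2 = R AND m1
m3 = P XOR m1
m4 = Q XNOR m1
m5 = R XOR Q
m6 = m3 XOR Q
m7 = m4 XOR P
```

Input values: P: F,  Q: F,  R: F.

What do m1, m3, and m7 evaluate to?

m1 = F, m3 = F, m7 = T

m1 = R XOR Q = F XOR F = F
m3 = P XOR m1 = F XOR F = F
m4 = Q XNOR m1 = F XNOR F = T
m7 = m4 XOR P = T XOR F = T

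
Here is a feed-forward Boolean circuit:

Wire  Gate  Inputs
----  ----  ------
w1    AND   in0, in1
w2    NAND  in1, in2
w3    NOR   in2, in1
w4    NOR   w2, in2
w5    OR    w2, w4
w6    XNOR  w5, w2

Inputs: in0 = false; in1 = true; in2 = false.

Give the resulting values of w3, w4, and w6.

w3 = false, w4 = false, w6 = true

w2 = in1 NAND in2 = true NAND false = true
w3 = in2 NOR in1 = false NOR true = false
w4 = w2 NOR in2 = true NOR false = false
w5 = w2 OR w4 = true OR false = true
w6 = w5 XNOR w2 = true XNOR true = true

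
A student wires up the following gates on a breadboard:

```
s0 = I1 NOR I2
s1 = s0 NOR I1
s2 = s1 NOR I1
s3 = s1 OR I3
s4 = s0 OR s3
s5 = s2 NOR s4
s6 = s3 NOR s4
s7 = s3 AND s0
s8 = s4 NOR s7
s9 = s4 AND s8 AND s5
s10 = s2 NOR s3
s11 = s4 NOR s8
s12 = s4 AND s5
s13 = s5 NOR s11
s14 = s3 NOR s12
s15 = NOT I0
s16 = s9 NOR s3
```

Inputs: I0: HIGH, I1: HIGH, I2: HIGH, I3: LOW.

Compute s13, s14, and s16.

s13 = LOW  s14 = HIGH  s16 = HIGH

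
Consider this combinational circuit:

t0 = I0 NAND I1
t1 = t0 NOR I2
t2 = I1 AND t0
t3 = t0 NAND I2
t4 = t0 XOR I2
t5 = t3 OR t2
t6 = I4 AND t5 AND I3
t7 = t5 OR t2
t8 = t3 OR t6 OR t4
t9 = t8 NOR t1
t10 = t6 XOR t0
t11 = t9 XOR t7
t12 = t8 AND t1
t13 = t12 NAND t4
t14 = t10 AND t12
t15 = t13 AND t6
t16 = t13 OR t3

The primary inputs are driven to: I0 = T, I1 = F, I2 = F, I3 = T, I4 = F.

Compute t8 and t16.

t0 = I0 NAND I1 = T NAND F = T
t1 = t0 NOR I2 = T NOR F = F
t2 = I1 AND t0 = F AND T = F
t3 = t0 NAND I2 = T NAND F = T
t4 = t0 XOR I2 = T XOR F = T
t5 = t3 OR t2 = T OR F = T
t6 = I4 AND t5 AND I3 = F AND T AND T = F
t8 = t3 OR t6 OR t4 = T OR F OR T = T
t12 = t8 AND t1 = T AND F = F
t13 = t12 NAND t4 = F NAND T = T
t16 = t13 OR t3 = T OR T = T

t8 = T; t16 = T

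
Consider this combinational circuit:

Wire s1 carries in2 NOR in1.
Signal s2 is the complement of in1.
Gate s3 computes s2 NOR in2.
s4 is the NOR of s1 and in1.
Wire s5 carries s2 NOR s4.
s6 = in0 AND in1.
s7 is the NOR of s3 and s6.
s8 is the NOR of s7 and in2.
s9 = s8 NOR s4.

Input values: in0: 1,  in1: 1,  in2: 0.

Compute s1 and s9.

s1 = in2 NOR in1 = 0 NOR 1 = 0
s2 = NOT in1 = NOT 1 = 0
s3 = s2 NOR in2 = 0 NOR 0 = 1
s4 = s1 NOR in1 = 0 NOR 1 = 0
s6 = in0 AND in1 = 1 AND 1 = 1
s7 = s3 NOR s6 = 1 NOR 1 = 0
s8 = s7 NOR in2 = 0 NOR 0 = 1
s9 = s8 NOR s4 = 1 NOR 0 = 0

s1 = 0, s9 = 0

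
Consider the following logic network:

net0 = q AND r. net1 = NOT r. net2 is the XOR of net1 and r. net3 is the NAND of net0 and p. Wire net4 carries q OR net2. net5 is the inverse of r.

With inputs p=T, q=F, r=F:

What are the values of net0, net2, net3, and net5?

net0 = F  net2 = T  net3 = T  net5 = T

net0 = q AND r = F AND F = F
net1 = NOT r = NOT F = T
net2 = net1 XOR r = T XOR F = T
net3 = net0 NAND p = F NAND T = T
net5 = NOT r = NOT F = T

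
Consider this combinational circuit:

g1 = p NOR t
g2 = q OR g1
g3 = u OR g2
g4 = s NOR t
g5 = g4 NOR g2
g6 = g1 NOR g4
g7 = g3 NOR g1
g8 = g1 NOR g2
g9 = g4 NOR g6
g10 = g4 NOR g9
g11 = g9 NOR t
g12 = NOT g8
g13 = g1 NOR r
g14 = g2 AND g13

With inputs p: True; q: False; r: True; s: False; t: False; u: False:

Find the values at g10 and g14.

g10 = False  g14 = False

g1 = p NOR t = True NOR False = False
g2 = q OR g1 = False OR False = False
g4 = s NOR t = False NOR False = True
g6 = g1 NOR g4 = False NOR True = False
g9 = g4 NOR g6 = True NOR False = False
g10 = g4 NOR g9 = True NOR False = False
g13 = g1 NOR r = False NOR True = False
g14 = g2 AND g13 = False AND False = False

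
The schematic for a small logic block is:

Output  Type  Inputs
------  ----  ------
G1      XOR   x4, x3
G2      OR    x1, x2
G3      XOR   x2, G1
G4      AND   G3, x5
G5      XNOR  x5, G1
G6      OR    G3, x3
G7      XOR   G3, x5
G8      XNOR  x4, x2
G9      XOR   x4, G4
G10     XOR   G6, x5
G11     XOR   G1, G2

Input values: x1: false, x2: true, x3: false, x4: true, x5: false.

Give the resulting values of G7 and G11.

G7 = false, G11 = false

G1 = x4 XOR x3 = true XOR false = true
G2 = x1 OR x2 = false OR true = true
G3 = x2 XOR G1 = true XOR true = false
G7 = G3 XOR x5 = false XOR false = false
G11 = G1 XOR G2 = true XOR true = false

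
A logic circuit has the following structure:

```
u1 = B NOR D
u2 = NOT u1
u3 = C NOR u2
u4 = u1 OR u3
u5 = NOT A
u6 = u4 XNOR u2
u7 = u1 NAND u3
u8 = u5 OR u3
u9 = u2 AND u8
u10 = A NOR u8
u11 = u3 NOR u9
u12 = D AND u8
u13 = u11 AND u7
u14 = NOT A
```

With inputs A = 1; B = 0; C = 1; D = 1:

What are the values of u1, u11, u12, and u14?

u1 = B NOR D = 0 NOR 1 = 0
u2 = NOT u1 = NOT 0 = 1
u3 = C NOR u2 = 1 NOR 1 = 0
u5 = NOT A = NOT 1 = 0
u8 = u5 OR u3 = 0 OR 0 = 0
u9 = u2 AND u8 = 1 AND 0 = 0
u11 = u3 NOR u9 = 0 NOR 0 = 1
u12 = D AND u8 = 1 AND 0 = 0
u14 = NOT A = NOT 1 = 0

u1 = 0, u11 = 1, u12 = 0, u14 = 0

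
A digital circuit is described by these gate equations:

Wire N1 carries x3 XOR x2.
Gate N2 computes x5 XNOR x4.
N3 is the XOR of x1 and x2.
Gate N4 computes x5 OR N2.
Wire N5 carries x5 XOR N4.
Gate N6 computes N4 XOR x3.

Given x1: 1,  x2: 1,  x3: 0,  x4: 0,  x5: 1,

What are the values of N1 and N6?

N1 = x3 XOR x2 = 0 XOR 1 = 1
N2 = x5 XNOR x4 = 1 XNOR 0 = 0
N4 = x5 OR N2 = 1 OR 0 = 1
N6 = N4 XOR x3 = 1 XOR 0 = 1

N1 = 1  N6 = 1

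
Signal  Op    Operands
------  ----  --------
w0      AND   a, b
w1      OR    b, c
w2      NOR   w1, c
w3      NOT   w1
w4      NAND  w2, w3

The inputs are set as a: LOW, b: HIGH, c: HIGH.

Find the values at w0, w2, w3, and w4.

w0 = LOW, w2 = LOW, w3 = LOW, w4 = HIGH

w0 = a AND b = LOW AND HIGH = LOW
w1 = b OR c = HIGH OR HIGH = HIGH
w2 = w1 NOR c = HIGH NOR HIGH = LOW
w3 = NOT w1 = NOT HIGH = LOW
w4 = w2 NAND w3 = LOW NAND LOW = HIGH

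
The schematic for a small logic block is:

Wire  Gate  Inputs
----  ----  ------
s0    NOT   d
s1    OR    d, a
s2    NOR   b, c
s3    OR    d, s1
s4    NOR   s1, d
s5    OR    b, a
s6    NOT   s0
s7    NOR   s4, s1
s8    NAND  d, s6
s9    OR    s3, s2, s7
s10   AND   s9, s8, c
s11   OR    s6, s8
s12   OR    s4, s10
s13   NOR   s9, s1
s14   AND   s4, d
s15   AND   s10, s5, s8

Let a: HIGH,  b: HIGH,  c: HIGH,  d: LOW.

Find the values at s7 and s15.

s7 = LOW, s15 = HIGH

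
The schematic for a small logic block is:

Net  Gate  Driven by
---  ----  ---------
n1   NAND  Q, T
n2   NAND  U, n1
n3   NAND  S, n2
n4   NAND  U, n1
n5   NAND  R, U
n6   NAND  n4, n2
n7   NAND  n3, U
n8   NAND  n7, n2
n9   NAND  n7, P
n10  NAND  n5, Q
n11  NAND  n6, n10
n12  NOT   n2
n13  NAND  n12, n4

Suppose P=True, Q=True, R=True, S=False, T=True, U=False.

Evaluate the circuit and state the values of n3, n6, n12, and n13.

n3 = True  n6 = False  n12 = False  n13 = True

n1 = Q NAND T = True NAND True = False
n2 = U NAND n1 = False NAND False = True
n3 = S NAND n2 = False NAND True = True
n4 = U NAND n1 = False NAND False = True
n6 = n4 NAND n2 = True NAND True = False
n12 = NOT n2 = NOT True = False
n13 = n12 NAND n4 = False NAND True = True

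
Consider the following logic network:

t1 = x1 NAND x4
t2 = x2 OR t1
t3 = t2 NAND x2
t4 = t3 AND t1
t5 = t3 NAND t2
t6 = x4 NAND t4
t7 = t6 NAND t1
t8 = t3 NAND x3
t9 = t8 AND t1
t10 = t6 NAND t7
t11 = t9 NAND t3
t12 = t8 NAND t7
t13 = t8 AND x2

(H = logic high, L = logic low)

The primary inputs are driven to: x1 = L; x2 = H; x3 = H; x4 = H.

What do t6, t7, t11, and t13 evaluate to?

t6 = H, t7 = L, t11 = H, t13 = H

t1 = x1 NAND x4 = L NAND H = H
t2 = x2 OR t1 = H OR H = H
t3 = t2 NAND x2 = H NAND H = L
t4 = t3 AND t1 = L AND H = L
t6 = x4 NAND t4 = H NAND L = H
t7 = t6 NAND t1 = H NAND H = L
t8 = t3 NAND x3 = L NAND H = H
t9 = t8 AND t1 = H AND H = H
t11 = t9 NAND t3 = H NAND L = H
t13 = t8 AND x2 = H AND H = H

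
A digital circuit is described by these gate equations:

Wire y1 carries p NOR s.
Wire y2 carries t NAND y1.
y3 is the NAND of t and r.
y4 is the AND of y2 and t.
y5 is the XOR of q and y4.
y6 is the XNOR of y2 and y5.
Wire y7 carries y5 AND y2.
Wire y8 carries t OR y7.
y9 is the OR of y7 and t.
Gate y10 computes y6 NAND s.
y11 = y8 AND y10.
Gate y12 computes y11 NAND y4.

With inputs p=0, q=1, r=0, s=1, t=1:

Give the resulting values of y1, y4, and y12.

y1 = 0, y4 = 1, y12 = 0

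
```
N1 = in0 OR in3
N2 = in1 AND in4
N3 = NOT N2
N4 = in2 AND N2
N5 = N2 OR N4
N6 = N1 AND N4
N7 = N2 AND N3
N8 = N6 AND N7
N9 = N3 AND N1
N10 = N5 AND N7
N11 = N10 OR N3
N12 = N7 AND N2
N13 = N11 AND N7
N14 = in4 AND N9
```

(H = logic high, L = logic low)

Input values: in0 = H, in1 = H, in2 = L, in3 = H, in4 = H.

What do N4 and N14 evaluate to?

N1 = in0 OR in3 = H OR H = H
N2 = in1 AND in4 = H AND H = H
N3 = NOT N2 = NOT H = L
N4 = in2 AND N2 = L AND H = L
N9 = N3 AND N1 = L AND H = L
N14 = in4 AND N9 = H AND L = L

N4 = L, N14 = L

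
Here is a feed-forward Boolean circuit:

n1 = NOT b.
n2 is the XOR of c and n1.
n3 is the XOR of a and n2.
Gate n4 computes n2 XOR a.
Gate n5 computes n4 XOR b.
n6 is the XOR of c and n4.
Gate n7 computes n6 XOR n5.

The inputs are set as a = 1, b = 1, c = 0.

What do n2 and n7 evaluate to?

n1 = NOT b = NOT 1 = 0
n2 = c XOR n1 = 0 XOR 0 = 0
n4 = n2 XOR a = 0 XOR 1 = 1
n5 = n4 XOR b = 1 XOR 1 = 0
n6 = c XOR n4 = 0 XOR 1 = 1
n7 = n6 XOR n5 = 1 XOR 0 = 1

n2 = 0  n7 = 1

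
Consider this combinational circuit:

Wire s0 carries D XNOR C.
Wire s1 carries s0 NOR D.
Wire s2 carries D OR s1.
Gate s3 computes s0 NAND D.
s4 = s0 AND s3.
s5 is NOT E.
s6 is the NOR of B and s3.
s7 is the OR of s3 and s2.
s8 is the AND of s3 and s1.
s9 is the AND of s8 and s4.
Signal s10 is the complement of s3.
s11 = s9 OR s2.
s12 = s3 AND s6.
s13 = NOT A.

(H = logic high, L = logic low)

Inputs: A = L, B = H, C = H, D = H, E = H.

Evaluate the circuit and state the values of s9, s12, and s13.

s0 = D XNOR C = H XNOR H = H
s1 = s0 NOR D = H NOR H = L
s3 = s0 NAND D = H NAND H = L
s4 = s0 AND s3 = H AND L = L
s6 = B NOR s3 = H NOR L = L
s8 = s3 AND s1 = L AND L = L
s9 = s8 AND s4 = L AND L = L
s12 = s3 AND s6 = L AND L = L
s13 = NOT A = NOT L = H

s9 = L  s12 = L  s13 = H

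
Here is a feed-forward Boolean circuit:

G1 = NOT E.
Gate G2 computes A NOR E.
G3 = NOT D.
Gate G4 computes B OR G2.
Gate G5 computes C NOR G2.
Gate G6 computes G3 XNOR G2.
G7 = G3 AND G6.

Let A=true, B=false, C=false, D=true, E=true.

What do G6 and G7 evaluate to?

G2 = A NOR E = true NOR true = false
G3 = NOT D = NOT true = false
G6 = G3 XNOR G2 = false XNOR false = true
G7 = G3 AND G6 = false AND true = false

G6 = true, G7 = false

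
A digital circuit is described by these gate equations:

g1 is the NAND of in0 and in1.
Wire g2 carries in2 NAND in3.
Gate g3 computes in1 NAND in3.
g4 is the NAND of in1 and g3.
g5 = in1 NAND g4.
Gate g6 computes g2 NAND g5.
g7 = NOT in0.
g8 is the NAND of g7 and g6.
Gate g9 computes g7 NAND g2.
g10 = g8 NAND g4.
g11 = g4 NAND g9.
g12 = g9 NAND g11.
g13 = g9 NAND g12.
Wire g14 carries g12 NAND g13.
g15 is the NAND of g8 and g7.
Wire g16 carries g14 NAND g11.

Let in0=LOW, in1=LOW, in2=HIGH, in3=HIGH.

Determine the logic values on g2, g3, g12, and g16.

g2 = LOW; g3 = HIGH; g12 = HIGH; g16 = HIGH

g2 = in2 NAND in3 = HIGH NAND HIGH = LOW
g3 = in1 NAND in3 = LOW NAND HIGH = HIGH
g4 = in1 NAND g3 = LOW NAND HIGH = HIGH
g7 = NOT in0 = NOT LOW = HIGH
g9 = g7 NAND g2 = HIGH NAND LOW = HIGH
g11 = g4 NAND g9 = HIGH NAND HIGH = LOW
g12 = g9 NAND g11 = HIGH NAND LOW = HIGH
g13 = g9 NAND g12 = HIGH NAND HIGH = LOW
g14 = g12 NAND g13 = HIGH NAND LOW = HIGH
g16 = g14 NAND g11 = HIGH NAND LOW = HIGH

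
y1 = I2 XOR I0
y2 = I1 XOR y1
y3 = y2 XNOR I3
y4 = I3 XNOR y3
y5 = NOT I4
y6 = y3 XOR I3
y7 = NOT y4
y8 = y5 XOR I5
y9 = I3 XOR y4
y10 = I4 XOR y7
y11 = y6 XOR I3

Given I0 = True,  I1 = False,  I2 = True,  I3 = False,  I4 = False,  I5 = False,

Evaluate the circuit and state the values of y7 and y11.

y1 = I2 XOR I0 = True XOR True = False
y2 = I1 XOR y1 = False XOR False = False
y3 = y2 XNOR I3 = False XNOR False = True
y4 = I3 XNOR y3 = False XNOR True = False
y6 = y3 XOR I3 = True XOR False = True
y7 = NOT y4 = NOT False = True
y11 = y6 XOR I3 = True XOR False = True

y7 = True  y11 = True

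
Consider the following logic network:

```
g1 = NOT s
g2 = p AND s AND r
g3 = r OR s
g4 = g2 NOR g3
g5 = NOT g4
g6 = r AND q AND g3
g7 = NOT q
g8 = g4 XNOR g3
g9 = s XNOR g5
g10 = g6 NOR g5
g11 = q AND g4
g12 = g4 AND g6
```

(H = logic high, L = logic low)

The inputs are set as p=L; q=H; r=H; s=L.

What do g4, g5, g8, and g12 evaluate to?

g2 = p AND s AND r = L AND L AND H = L
g3 = r OR s = H OR L = H
g4 = g2 NOR g3 = L NOR H = L
g5 = NOT g4 = NOT L = H
g6 = r AND q AND g3 = H AND H AND H = H
g8 = g4 XNOR g3 = L XNOR H = L
g12 = g4 AND g6 = L AND H = L

g4 = L, g5 = H, g8 = L, g12 = L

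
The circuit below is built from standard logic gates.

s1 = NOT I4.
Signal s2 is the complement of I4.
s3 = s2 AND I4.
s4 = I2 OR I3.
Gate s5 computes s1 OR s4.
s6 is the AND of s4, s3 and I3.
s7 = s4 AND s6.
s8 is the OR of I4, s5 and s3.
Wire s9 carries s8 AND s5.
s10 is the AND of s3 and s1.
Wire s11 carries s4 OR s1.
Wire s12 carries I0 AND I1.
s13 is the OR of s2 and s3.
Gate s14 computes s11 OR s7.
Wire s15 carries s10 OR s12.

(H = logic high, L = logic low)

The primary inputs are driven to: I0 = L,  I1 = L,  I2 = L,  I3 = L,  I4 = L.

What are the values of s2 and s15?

s2 = H, s15 = L

s1 = NOT I4 = NOT L = H
s2 = NOT I4 = NOT L = H
s3 = s2 AND I4 = H AND L = L
s10 = s3 AND s1 = L AND H = L
s12 = I0 AND I1 = L AND L = L
s15 = s10 OR s12 = L OR L = L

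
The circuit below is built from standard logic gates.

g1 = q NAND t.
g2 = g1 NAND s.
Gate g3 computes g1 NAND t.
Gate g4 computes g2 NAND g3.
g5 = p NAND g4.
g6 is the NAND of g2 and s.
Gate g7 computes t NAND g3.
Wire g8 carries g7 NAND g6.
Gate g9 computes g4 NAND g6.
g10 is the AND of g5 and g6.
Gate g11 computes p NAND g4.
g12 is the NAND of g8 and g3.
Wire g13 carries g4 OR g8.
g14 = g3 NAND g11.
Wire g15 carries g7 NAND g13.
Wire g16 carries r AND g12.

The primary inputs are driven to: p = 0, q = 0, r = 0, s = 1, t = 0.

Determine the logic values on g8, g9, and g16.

g8 = 0, g9 = 0, g16 = 0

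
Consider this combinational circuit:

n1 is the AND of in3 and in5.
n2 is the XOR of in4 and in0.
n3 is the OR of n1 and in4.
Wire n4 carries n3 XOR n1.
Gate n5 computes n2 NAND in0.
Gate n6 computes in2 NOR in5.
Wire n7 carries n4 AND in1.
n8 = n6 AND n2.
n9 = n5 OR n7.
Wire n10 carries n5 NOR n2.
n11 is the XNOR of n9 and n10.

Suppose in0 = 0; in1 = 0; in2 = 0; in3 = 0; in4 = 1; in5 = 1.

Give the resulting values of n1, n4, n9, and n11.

n1 = in3 AND in5 = 0 AND 1 = 0
n2 = in4 XOR in0 = 1 XOR 0 = 1
n3 = n1 OR in4 = 0 OR 1 = 1
n4 = n3 XOR n1 = 1 XOR 0 = 1
n5 = n2 NAND in0 = 1 NAND 0 = 1
n7 = n4 AND in1 = 1 AND 0 = 0
n9 = n5 OR n7 = 1 OR 0 = 1
n10 = n5 NOR n2 = 1 NOR 1 = 0
n11 = n9 XNOR n10 = 1 XNOR 0 = 0

n1 = 0; n4 = 1; n9 = 1; n11 = 0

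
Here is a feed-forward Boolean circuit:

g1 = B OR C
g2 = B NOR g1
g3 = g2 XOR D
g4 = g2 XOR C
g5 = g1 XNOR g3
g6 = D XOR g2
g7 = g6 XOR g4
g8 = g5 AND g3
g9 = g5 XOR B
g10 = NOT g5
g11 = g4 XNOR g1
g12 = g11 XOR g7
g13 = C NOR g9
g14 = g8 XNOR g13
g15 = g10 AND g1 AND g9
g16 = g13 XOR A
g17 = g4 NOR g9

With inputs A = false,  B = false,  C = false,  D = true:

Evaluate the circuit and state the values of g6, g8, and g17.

g1 = B OR C = false OR false = false
g2 = B NOR g1 = false NOR false = true
g3 = g2 XOR D = true XOR true = false
g4 = g2 XOR C = true XOR false = true
g5 = g1 XNOR g3 = false XNOR false = true
g6 = D XOR g2 = true XOR true = false
g8 = g5 AND g3 = true AND false = false
g9 = g5 XOR B = true XOR false = true
g17 = g4 NOR g9 = true NOR true = false

g6 = false, g8 = false, g17 = false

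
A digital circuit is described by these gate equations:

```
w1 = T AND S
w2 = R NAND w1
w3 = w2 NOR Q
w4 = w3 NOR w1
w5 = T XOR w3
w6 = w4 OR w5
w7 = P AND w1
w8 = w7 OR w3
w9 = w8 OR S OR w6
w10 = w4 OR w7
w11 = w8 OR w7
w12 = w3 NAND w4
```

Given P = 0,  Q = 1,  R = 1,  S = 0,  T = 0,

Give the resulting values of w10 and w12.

w10 = 1  w12 = 1

w1 = T AND S = 0 AND 0 = 0
w2 = R NAND w1 = 1 NAND 0 = 1
w3 = w2 NOR Q = 1 NOR 1 = 0
w4 = w3 NOR w1 = 0 NOR 0 = 1
w7 = P AND w1 = 0 AND 0 = 0
w10 = w4 OR w7 = 1 OR 0 = 1
w12 = w3 NAND w4 = 0 NAND 1 = 1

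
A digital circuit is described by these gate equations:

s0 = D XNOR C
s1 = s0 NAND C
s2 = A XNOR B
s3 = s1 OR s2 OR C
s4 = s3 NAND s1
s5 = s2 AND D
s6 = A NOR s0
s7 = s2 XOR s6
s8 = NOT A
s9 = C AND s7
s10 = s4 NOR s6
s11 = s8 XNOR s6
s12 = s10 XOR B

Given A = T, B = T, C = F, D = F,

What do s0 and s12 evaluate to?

s0 = D XNOR C = F XNOR F = T
s1 = s0 NAND C = T NAND F = T
s2 = A XNOR B = T XNOR T = T
s3 = s1 OR s2 OR C = T OR T OR F = T
s4 = s3 NAND s1 = T NAND T = F
s6 = A NOR s0 = T NOR T = F
s10 = s4 NOR s6 = F NOR F = T
s12 = s10 XOR B = T XOR T = F

s0 = T, s12 = F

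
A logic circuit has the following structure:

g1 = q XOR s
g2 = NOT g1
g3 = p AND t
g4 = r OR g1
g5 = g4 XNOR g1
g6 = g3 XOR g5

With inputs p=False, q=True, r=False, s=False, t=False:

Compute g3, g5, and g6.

g1 = q XOR s = True XOR False = True
g3 = p AND t = False AND False = False
g4 = r OR g1 = False OR True = True
g5 = g4 XNOR g1 = True XNOR True = True
g6 = g3 XOR g5 = False XOR True = True

g3 = False, g5 = True, g6 = True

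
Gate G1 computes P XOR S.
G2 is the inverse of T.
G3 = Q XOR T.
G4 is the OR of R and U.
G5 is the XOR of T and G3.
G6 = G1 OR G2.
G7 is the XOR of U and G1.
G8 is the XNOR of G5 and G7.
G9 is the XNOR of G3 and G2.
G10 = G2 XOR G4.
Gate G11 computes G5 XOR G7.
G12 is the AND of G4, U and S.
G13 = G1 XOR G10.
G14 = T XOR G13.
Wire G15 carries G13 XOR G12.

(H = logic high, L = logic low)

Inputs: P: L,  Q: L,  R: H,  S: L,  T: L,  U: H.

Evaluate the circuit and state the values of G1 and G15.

G1 = P XOR S = L XOR L = L
G2 = NOT T = NOT L = H
G4 = R OR U = H OR H = H
G10 = G2 XOR G4 = H XOR H = L
G12 = G4 AND U AND S = H AND H AND L = L
G13 = G1 XOR G10 = L XOR L = L
G15 = G13 XOR G12 = L XOR L = L

G1 = L; G15 = L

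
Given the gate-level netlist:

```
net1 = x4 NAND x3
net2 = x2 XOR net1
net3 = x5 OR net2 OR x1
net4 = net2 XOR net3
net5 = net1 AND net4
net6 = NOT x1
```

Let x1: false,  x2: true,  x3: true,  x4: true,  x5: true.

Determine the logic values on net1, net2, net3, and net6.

net1 = false, net2 = true, net3 = true, net6 = true

net1 = x4 NAND x3 = true NAND true = false
net2 = x2 XOR net1 = true XOR false = true
net3 = x5 OR net2 OR x1 = true OR true OR false = true
net6 = NOT x1 = NOT false = true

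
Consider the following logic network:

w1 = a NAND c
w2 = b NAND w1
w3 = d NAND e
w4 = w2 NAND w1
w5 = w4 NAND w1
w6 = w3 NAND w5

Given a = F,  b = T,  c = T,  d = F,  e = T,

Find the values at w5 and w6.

w1 = a NAND c = F NAND T = T
w2 = b NAND w1 = T NAND T = F
w3 = d NAND e = F NAND T = T
w4 = w2 NAND w1 = F NAND T = T
w5 = w4 NAND w1 = T NAND T = F
w6 = w3 NAND w5 = T NAND F = T

w5 = F  w6 = T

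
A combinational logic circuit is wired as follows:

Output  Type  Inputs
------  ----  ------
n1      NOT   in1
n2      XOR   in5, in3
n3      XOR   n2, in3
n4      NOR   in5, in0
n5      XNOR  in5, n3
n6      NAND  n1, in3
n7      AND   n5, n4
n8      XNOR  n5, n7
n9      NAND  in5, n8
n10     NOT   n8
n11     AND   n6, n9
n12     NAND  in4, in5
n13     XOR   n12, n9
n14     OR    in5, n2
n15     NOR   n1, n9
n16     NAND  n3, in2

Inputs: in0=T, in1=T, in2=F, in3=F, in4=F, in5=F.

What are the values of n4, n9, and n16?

n2 = in5 XOR in3 = F XOR F = F
n3 = n2 XOR in3 = F XOR F = F
n4 = in5 NOR in0 = F NOR T = F
n5 = in5 XNOR n3 = F XNOR F = T
n7 = n5 AND n4 = T AND F = F
n8 = n5 XNOR n7 = T XNOR F = F
n9 = in5 NAND n8 = F NAND F = T
n16 = n3 NAND in2 = F NAND F = T

n4 = F  n9 = T  n16 = T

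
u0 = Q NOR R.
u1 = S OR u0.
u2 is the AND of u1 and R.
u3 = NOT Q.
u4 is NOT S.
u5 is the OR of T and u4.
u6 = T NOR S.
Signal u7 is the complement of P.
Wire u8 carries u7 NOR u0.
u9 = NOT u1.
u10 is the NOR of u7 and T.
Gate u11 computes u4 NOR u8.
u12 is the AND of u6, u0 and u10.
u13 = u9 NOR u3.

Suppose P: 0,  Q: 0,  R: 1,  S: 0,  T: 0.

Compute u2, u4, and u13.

u2 = 0; u4 = 1; u13 = 0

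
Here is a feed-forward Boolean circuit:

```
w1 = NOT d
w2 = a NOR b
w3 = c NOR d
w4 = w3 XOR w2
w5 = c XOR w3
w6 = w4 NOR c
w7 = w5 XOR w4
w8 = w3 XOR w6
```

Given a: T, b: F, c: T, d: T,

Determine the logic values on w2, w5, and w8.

w2 = a NOR b = T NOR F = F
w3 = c NOR d = T NOR T = F
w4 = w3 XOR w2 = F XOR F = F
w5 = c XOR w3 = T XOR F = T
w6 = w4 NOR c = F NOR T = F
w8 = w3 XOR w6 = F XOR F = F

w2 = F, w5 = T, w8 = F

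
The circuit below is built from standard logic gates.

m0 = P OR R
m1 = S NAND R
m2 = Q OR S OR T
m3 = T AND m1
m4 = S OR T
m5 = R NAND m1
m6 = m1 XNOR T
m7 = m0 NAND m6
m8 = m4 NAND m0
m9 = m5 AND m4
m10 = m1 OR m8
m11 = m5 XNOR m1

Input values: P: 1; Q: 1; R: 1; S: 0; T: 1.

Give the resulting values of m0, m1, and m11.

m0 = 1; m1 = 1; m11 = 0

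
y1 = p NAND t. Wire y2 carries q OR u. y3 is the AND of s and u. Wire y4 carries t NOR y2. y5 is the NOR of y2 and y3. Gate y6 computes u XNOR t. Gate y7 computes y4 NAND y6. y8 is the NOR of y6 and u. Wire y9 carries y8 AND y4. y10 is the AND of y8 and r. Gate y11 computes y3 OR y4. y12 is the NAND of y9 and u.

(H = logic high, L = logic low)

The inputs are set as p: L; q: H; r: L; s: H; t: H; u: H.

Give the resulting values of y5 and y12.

y2 = q OR u = H OR H = H
y3 = s AND u = H AND H = H
y4 = t NOR y2 = H NOR H = L
y5 = y2 NOR y3 = H NOR H = L
y6 = u XNOR t = H XNOR H = H
y8 = y6 NOR u = H NOR H = L
y9 = y8 AND y4 = L AND L = L
y12 = y9 NAND u = L NAND H = H

y5 = L, y12 = H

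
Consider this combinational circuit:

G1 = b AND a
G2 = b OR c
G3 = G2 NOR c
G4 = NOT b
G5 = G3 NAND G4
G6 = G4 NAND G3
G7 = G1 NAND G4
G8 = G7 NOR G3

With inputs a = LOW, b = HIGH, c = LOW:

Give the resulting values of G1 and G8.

G1 = b AND a = HIGH AND LOW = LOW
G2 = b OR c = HIGH OR LOW = HIGH
G3 = G2 NOR c = HIGH NOR LOW = LOW
G4 = NOT b = NOT HIGH = LOW
G7 = G1 NAND G4 = LOW NAND LOW = HIGH
G8 = G7 NOR G3 = HIGH NOR LOW = LOW

G1 = LOW, G8 = LOW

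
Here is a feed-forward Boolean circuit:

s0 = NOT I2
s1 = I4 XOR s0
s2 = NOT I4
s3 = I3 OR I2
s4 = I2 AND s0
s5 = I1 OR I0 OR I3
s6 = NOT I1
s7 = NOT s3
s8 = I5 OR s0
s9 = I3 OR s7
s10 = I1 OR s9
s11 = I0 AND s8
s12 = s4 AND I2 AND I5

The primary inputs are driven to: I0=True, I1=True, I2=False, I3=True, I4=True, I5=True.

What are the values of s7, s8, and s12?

s0 = NOT I2 = NOT False = True
s3 = I3 OR I2 = True OR False = True
s4 = I2 AND s0 = False AND True = False
s7 = NOT s3 = NOT True = False
s8 = I5 OR s0 = True OR True = True
s12 = s4 AND I2 AND I5 = False AND False AND True = False

s7 = False, s8 = True, s12 = False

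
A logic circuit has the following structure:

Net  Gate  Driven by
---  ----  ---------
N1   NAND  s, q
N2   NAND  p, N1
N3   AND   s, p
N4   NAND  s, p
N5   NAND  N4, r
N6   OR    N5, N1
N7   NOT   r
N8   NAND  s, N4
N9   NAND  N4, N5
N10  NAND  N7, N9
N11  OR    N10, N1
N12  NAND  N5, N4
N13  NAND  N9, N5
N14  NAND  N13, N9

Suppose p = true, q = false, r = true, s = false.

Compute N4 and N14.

N4 = s NAND p = false NAND true = true
N5 = N4 NAND r = true NAND true = false
N9 = N4 NAND N5 = true NAND false = true
N13 = N9 NAND N5 = true NAND false = true
N14 = N13 NAND N9 = true NAND true = false

N4 = true, N14 = false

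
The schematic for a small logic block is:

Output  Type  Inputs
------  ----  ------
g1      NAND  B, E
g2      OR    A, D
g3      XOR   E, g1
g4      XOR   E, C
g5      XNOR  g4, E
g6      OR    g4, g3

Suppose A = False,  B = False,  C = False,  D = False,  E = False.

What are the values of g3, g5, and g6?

g3 = True; g5 = True; g6 = True

g1 = B NAND E = False NAND False = True
g3 = E XOR g1 = False XOR True = True
g4 = E XOR C = False XOR False = False
g5 = g4 XNOR E = False XNOR False = True
g6 = g4 OR g3 = False OR True = True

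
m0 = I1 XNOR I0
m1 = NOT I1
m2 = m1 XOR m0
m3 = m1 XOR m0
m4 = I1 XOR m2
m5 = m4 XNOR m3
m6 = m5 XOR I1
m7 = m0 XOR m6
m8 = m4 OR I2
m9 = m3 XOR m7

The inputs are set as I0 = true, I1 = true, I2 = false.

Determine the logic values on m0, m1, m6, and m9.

m0 = true; m1 = false; m6 = true; m9 = true

m0 = I1 XNOR I0 = true XNOR true = true
m1 = NOT I1 = NOT true = false
m2 = m1 XOR m0 = false XOR true = true
m3 = m1 XOR m0 = false XOR true = true
m4 = I1 XOR m2 = true XOR true = false
m5 = m4 XNOR m3 = false XNOR true = false
m6 = m5 XOR I1 = false XOR true = true
m7 = m0 XOR m6 = true XOR true = false
m9 = m3 XOR m7 = true XOR false = true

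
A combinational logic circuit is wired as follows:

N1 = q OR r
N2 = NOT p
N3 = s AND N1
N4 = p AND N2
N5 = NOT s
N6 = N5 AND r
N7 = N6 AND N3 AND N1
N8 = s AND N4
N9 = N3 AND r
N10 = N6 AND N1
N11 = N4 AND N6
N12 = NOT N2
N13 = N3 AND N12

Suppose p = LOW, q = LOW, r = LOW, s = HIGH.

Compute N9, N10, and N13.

N9 = LOW; N10 = LOW; N13 = LOW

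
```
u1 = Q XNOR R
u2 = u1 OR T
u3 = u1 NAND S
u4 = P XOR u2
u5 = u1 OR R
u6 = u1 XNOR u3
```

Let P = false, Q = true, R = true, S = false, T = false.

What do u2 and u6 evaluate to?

u1 = Q XNOR R = true XNOR true = true
u2 = u1 OR T = true OR false = true
u3 = u1 NAND S = true NAND false = true
u6 = u1 XNOR u3 = true XNOR true = true

u2 = true  u6 = true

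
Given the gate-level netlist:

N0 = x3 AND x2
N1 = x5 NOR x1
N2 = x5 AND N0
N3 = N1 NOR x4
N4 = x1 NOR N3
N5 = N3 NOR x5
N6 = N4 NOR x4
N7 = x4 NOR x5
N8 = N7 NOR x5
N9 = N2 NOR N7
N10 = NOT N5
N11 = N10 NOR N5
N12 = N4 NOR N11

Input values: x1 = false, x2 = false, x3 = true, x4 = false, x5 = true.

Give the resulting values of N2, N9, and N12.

N2 = false  N9 = true  N12 = true

N0 = x3 AND x2 = true AND false = false
N1 = x5 NOR x1 = true NOR false = false
N2 = x5 AND N0 = true AND false = false
N3 = N1 NOR x4 = false NOR false = true
N4 = x1 NOR N3 = false NOR true = false
N5 = N3 NOR x5 = true NOR true = false
N7 = x4 NOR x5 = false NOR true = false
N9 = N2 NOR N7 = false NOR false = true
N10 = NOT N5 = NOT false = true
N11 = N10 NOR N5 = true NOR false = false
N12 = N4 NOR N11 = false NOR false = true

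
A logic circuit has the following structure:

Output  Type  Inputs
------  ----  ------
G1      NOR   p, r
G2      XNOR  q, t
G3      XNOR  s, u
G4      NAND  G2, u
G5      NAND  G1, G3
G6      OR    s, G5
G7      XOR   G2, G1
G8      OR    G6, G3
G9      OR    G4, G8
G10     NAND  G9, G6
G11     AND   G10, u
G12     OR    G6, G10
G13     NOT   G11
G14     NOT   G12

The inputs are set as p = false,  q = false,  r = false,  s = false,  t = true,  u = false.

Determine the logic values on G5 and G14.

G1 = p NOR r = false NOR false = true
G2 = q XNOR t = false XNOR true = false
G3 = s XNOR u = false XNOR false = true
G4 = G2 NAND u = false NAND false = true
G5 = G1 NAND G3 = true NAND true = false
G6 = s OR G5 = false OR false = false
G8 = G6 OR G3 = false OR true = true
G9 = G4 OR G8 = true OR true = true
G10 = G9 NAND G6 = true NAND false = true
G12 = G6 OR G10 = false OR true = true
G14 = NOT G12 = NOT true = false

G5 = false, G14 = false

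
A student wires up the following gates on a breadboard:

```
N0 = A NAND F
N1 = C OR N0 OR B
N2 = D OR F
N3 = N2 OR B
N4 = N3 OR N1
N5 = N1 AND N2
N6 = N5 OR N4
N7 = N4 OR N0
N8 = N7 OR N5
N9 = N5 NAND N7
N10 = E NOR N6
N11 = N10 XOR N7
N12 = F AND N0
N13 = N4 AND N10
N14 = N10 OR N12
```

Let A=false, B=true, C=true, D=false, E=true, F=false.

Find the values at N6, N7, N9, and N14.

N0 = A NAND F = false NAND false = true
N1 = C OR N0 OR B = true OR true OR true = true
N2 = D OR F = false OR false = false
N3 = N2 OR B = false OR true = true
N4 = N3 OR N1 = true OR true = true
N5 = N1 AND N2 = true AND false = false
N6 = N5 OR N4 = false OR true = true
N7 = N4 OR N0 = true OR true = true
N9 = N5 NAND N7 = false NAND true = true
N10 = E NOR N6 = true NOR true = false
N12 = F AND N0 = false AND true = false
N14 = N10 OR N12 = false OR false = false

N6 = true; N7 = true; N9 = true; N14 = false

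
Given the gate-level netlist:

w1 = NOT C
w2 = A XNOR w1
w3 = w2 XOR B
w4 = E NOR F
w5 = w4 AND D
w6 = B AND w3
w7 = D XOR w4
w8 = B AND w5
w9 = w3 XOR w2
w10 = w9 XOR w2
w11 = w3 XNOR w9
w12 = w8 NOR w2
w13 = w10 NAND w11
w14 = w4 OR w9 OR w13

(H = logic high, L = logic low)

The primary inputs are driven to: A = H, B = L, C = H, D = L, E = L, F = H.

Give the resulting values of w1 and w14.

w1 = NOT C = NOT H = L
w2 = A XNOR w1 = H XNOR L = L
w3 = w2 XOR B = L XOR L = L
w4 = E NOR F = L NOR H = L
w9 = w3 XOR w2 = L XOR L = L
w10 = w9 XOR w2 = L XOR L = L
w11 = w3 XNOR w9 = L XNOR L = H
w13 = w10 NAND w11 = L NAND H = H
w14 = w4 OR w9 OR w13 = L OR L OR H = H

w1 = L; w14 = H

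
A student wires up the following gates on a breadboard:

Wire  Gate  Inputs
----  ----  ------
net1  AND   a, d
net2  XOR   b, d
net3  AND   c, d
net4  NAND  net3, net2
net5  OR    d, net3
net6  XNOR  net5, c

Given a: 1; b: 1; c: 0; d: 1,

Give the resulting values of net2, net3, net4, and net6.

net2 = 0  net3 = 0  net4 = 1  net6 = 0

net2 = b XOR d = 1 XOR 1 = 0
net3 = c AND d = 0 AND 1 = 0
net4 = net3 NAND net2 = 0 NAND 0 = 1
net5 = d OR net3 = 1 OR 0 = 1
net6 = net5 XNOR c = 1 XNOR 0 = 0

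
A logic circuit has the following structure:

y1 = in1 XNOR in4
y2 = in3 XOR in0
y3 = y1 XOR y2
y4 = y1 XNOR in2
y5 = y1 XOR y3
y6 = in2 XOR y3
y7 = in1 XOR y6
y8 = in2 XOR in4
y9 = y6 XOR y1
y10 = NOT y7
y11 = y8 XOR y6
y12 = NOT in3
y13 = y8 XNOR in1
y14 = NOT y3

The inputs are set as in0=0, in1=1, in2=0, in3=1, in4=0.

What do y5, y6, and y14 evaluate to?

y5 = 1  y6 = 1  y14 = 0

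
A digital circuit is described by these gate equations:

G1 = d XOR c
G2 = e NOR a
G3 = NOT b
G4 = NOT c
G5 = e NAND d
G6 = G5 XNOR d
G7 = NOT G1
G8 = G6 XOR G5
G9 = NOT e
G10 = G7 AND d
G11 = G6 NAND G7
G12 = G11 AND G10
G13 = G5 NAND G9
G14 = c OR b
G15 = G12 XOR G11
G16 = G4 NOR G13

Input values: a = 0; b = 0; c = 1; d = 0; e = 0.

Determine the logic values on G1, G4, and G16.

G1 = d XOR c = 0 XOR 1 = 1
G4 = NOT c = NOT 1 = 0
G5 = e NAND d = 0 NAND 0 = 1
G9 = NOT e = NOT 0 = 1
G13 = G5 NAND G9 = 1 NAND 1 = 0
G16 = G4 NOR G13 = 0 NOR 0 = 1

G1 = 1, G4 = 0, G16 = 1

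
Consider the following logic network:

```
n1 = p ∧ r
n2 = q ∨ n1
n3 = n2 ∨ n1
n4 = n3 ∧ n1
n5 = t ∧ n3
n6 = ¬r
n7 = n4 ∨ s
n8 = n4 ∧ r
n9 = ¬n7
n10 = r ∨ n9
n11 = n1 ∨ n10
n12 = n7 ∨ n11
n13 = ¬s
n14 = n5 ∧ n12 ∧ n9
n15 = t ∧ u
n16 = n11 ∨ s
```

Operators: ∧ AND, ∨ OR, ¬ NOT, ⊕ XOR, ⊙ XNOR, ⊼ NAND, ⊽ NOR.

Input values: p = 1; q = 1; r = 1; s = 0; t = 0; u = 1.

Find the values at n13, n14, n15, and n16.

n13 = 1, n14 = 0, n15 = 0, n16 = 1

n1 = p AND r = 1 AND 1 = 1
n2 = q OR n1 = 1 OR 1 = 1
n3 = n2 OR n1 = 1 OR 1 = 1
n4 = n3 AND n1 = 1 AND 1 = 1
n5 = t AND n3 = 0 AND 1 = 0
n7 = n4 OR s = 1 OR 0 = 1
n9 = NOT n7 = NOT 1 = 0
n10 = r OR n9 = 1 OR 0 = 1
n11 = n1 OR n10 = 1 OR 1 = 1
n12 = n7 OR n11 = 1 OR 1 = 1
n13 = NOT s = NOT 0 = 1
n14 = n5 AND n12 AND n9 = 0 AND 1 AND 0 = 0
n15 = t AND u = 0 AND 1 = 0
n16 = n11 OR s = 1 OR 0 = 1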